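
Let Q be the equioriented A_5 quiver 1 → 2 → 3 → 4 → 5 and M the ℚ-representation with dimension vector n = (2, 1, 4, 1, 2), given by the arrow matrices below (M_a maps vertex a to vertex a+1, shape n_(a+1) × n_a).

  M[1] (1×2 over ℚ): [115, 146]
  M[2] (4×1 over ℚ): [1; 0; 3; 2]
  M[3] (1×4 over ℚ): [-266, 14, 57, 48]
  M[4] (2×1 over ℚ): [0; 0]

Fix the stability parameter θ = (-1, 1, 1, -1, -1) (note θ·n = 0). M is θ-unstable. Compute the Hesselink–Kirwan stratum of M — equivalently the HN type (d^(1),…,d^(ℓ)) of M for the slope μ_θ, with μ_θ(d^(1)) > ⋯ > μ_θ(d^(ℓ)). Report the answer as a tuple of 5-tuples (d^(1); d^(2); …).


Via rank(M_{q-1}∘⋯∘M_p): M ≅ I[1,1], I[1,4], I[3,3]^3, I[5,5]^2.
μ_θ-semistable layers: μ^(1)=1; μ^(2)=1/3; μ^(3)=-1

((0, 0, 3, 0, 0); (0, 1, 1, 1, 0); (2, 0, 0, 0, 2))


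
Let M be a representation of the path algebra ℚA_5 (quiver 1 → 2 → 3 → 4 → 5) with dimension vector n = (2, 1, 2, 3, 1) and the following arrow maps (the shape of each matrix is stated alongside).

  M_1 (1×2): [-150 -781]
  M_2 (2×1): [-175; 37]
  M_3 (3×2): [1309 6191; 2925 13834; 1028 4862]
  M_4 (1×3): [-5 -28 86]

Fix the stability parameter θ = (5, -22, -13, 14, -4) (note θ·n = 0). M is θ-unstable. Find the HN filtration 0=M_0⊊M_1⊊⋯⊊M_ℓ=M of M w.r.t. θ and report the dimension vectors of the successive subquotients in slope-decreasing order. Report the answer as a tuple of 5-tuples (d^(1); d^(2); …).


Barcode: M ≅ I[1,1], I[1,4], I[3,5], I[4,4]. HN layers by μ_θ (4 steps, strictly decreasing):
  μ^(1)=14; μ^(2)=5; μ^(3)=-10; μ^(4)=-13

((0, 0, 0, 2, 0); (1, 0, 0, 1, 1); (1, 1, 1, 0, 0); (0, 0, 1, 0, 0))


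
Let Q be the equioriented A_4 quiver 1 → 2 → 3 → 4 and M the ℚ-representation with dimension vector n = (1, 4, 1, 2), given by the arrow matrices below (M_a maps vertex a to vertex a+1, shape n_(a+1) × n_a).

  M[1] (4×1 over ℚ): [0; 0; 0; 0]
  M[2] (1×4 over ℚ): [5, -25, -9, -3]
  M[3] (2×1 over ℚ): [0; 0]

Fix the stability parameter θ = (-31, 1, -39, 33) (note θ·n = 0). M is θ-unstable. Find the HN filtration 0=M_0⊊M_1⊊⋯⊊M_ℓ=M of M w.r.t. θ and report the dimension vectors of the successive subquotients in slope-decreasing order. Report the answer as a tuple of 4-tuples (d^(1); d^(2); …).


Interval decomposition of M: I[1,1], I[2,2]^3, I[2,3], I[4,4]^2.
HN type (ℓ=4): μ^(1)=33; μ^(2)=1; μ^(3)=-19; μ^(4)=-31

((0, 0, 0, 2); (0, 3, 0, 0); (0, 1, 1, 0); (1, 0, 0, 0))


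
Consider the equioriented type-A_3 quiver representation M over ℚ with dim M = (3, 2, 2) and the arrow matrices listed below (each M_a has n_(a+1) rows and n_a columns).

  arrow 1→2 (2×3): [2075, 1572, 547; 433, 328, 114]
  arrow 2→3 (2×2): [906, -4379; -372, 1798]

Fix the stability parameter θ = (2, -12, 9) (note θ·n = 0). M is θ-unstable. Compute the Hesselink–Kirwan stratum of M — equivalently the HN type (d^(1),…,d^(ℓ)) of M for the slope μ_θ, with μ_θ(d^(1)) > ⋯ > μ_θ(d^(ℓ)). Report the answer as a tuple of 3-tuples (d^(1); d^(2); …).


Interval decomposition of M: I[1,1], I[1,2], I[1,3], I[3,3].
HN type (ℓ=3): μ^(1)=9; μ^(2)=2; μ^(3)=-5

((0, 0, 2); (1, 0, 0); (2, 2, 0))


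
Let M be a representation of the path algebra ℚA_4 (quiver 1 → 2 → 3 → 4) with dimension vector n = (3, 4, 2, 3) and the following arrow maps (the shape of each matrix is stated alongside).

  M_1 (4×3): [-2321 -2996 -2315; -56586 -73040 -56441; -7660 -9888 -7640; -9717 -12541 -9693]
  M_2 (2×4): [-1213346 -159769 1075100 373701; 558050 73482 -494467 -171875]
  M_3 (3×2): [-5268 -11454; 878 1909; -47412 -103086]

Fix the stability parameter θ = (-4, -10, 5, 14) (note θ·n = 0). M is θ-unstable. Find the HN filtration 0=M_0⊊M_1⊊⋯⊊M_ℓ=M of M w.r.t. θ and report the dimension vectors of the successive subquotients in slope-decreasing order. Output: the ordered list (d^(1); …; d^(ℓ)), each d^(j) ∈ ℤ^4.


Interval decomposition of M: I[1,2], I[1,3], I[1,4], I[2,2], I[4,4]^2.
HN type (ℓ=4): μ^(1)=14; μ^(2)=5; μ^(3)=-7; μ^(4)=-10

((0, 0, 0, 3); (0, 0, 2, 0); (3, 3, 0, 0); (0, 1, 0, 0))


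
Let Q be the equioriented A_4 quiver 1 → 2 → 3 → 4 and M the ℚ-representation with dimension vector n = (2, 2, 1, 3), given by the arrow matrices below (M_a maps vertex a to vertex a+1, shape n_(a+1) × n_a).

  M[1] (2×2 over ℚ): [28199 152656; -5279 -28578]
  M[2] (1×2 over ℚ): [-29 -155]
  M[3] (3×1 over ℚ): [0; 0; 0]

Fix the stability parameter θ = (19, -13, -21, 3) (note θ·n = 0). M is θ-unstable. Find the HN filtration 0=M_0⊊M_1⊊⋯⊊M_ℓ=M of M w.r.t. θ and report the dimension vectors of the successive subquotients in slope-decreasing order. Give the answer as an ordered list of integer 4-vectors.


Interval decomposition of M: I[1,2], I[1,3], I[4,4]^3.
HN type (ℓ=2): μ^(1)=3; μ^(2)=-5

((1, 1, 0, 3); (1, 1, 1, 0))


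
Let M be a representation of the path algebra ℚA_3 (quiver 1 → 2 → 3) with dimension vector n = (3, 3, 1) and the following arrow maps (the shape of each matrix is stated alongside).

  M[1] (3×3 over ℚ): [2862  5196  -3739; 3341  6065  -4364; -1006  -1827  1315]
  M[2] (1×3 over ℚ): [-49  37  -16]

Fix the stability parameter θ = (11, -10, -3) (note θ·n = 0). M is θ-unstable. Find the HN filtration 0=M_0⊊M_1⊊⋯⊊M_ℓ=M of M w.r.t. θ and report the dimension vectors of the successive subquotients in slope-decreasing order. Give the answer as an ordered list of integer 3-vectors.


Via rank(M_{q-1}∘⋯∘M_p): M ≅ I[1,2]^2, I[1,3].
μ_θ-semistable layers: μ^(1)=1/2; μ^(2)=-2/3

((2, 2, 0); (1, 1, 1))


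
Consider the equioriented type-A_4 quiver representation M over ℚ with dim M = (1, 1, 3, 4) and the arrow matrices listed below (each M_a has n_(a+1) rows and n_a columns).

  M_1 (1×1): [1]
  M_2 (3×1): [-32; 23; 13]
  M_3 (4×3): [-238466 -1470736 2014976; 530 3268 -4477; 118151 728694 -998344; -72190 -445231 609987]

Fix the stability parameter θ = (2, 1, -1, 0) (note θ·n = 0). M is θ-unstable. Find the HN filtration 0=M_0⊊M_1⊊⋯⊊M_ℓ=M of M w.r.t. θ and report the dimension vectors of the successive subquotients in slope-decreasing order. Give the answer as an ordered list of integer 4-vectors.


Interval decomposition of M: I[1,4], I[3,4]^2, I[4,4].
HN type (ℓ=3): μ^(1)=1/2; μ^(2)=0; μ^(3)=-1

((1, 1, 1, 1); (0, 0, 0, 3); (0, 0, 2, 0))


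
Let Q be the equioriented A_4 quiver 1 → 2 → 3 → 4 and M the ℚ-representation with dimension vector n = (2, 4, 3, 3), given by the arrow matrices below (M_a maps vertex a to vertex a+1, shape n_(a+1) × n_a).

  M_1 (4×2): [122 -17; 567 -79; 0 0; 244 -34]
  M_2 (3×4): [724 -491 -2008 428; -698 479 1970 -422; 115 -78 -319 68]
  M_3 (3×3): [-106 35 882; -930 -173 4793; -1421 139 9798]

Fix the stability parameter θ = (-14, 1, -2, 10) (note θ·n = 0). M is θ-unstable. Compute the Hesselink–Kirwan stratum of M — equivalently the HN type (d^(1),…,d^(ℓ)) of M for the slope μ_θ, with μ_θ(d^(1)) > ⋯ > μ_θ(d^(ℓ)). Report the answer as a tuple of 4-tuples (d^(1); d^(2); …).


Interval decomposition of M: I[1,4]^2, I[2,2], I[2,4].
HN type (ℓ=4): μ^(1)=10; μ^(2)=1; μ^(3)=-1/2; μ^(4)=-14

((0, 0, 0, 3); (0, 1, 0, 0); (0, 3, 3, 0); (2, 0, 0, 0))


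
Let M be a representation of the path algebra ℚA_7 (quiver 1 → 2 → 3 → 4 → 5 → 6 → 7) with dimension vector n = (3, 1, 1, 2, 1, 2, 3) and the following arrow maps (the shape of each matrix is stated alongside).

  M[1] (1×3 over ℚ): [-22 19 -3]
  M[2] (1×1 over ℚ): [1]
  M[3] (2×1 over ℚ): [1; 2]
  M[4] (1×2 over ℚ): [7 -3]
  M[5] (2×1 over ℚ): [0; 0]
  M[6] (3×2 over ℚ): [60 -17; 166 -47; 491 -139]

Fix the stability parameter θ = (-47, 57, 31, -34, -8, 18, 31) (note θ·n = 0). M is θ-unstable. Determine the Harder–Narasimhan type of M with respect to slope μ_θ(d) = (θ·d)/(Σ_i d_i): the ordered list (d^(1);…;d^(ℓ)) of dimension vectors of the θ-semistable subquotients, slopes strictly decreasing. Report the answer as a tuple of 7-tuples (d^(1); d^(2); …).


Via rank(M_{q-1}∘⋯∘M_p): M ≅ I[1,1]^2, I[1,5], I[4,4], I[6,7]^2, I[7,7].
μ_θ-semistable layers: μ^(1)=31; μ^(2)=18; μ^(3)=23/2; μ^(4)=-34; μ^(5)=-47

((0, 0, 0, 0, 0, 0, 3); (0, 0, 0, 0, 0, 2, 0); (0, 1, 1, 1, 1, 0, 0); (0, 0, 0, 1, 0, 0, 0); (3, 0, 0, 0, 0, 0, 0))


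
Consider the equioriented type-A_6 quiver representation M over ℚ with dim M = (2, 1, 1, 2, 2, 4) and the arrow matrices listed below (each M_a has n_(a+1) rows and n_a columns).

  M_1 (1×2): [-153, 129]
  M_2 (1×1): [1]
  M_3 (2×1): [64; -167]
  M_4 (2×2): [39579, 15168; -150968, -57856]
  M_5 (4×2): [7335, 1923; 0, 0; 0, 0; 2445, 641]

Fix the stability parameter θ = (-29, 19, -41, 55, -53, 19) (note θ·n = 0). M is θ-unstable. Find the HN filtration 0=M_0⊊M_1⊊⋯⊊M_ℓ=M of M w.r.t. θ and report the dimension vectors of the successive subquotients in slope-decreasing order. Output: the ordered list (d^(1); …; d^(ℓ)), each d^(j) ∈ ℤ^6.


Via rank(M_{q-1}∘⋯∘M_p): M ≅ I[1,1], I[1,4], I[4,6], I[5,5], I[6,6]^3.
μ_θ-semistable layers: μ^(1)=55; μ^(2)=19; μ^(3)=1; μ^(4)=-11; μ^(5)=-29; μ^(6)=-53

((0, 0, 0, 1, 0, 0); (0, 0, 0, 0, 0, 4); (0, 0, 0, 1, 1, 0); (0, 1, 1, 0, 0, 0); (2, 0, 0, 0, 0, 0); (0, 0, 0, 0, 1, 0))


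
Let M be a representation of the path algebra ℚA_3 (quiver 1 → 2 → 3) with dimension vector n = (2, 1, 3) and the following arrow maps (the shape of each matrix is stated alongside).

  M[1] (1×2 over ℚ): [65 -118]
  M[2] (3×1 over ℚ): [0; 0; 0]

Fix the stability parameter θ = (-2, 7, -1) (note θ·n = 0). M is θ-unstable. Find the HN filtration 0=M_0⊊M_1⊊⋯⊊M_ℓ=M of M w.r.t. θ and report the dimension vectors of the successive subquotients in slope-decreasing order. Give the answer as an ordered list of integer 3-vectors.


Interval decomposition of M: I[1,1], I[1,2], I[3,3]^3.
HN type (ℓ=3): μ^(1)=7; μ^(2)=-1; μ^(3)=-2

((0, 1, 0); (0, 0, 3); (2, 0, 0))


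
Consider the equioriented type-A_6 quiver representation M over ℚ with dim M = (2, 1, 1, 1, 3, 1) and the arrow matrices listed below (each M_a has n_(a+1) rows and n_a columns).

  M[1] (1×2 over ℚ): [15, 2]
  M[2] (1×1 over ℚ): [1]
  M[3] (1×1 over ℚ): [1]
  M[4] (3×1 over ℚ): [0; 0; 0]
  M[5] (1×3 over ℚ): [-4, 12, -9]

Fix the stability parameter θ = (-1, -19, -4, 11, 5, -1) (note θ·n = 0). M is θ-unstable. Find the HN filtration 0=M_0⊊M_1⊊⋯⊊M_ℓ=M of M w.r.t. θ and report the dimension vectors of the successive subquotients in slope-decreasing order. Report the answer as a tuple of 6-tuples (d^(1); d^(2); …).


Via rank(M_{q-1}∘⋯∘M_p): M ≅ I[1,1], I[1,4], I[5,5]^2, I[5,6].
μ_θ-semistable layers: μ^(1)=11; μ^(2)=5; μ^(3)=2; μ^(4)=-1; μ^(5)=-4; μ^(6)=-10

((0, 0, 0, 1, 0, 0); (0, 0, 0, 0, 2, 0); (0, 0, 0, 0, 1, 1); (1, 0, 0, 0, 0, 0); (0, 0, 1, 0, 0, 0); (1, 1, 0, 0, 0, 0))


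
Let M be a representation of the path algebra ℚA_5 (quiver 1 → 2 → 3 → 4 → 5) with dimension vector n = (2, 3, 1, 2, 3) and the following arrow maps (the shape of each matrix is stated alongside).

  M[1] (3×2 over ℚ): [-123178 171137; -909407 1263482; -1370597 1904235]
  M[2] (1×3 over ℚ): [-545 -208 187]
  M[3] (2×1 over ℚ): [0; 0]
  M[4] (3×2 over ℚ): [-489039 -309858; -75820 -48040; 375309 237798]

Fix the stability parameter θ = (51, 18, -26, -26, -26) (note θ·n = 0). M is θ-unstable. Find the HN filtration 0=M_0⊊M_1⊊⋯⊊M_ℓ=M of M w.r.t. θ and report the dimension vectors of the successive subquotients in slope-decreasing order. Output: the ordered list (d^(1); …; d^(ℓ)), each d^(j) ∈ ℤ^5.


Via rank(M_{q-1}∘⋯∘M_p): M ≅ I[1,2], I[1,3], I[2,2], I[4,4], I[4,5], I[5,5]^2.
μ_θ-semistable layers: μ^(1)=69/2; μ^(2)=18; μ^(3)=43/3; μ^(4)=-26

((1, 1, 0, 0, 0); (0, 1, 0, 0, 0); (1, 1, 1, 0, 0); (0, 0, 0, 2, 3))


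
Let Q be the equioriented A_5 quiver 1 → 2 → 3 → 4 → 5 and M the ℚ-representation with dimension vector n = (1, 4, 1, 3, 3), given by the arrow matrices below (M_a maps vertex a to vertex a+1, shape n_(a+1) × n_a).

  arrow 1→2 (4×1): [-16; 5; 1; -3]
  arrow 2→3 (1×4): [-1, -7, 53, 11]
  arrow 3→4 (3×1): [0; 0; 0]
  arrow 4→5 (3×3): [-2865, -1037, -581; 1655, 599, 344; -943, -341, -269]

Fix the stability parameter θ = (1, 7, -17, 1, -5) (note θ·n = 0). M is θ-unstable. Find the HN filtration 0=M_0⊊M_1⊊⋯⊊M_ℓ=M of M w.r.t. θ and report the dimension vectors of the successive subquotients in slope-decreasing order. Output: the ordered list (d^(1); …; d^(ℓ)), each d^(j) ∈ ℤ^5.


Via rank(M_{q-1}∘⋯∘M_p): M ≅ I[1,3], I[2,2]^3, I[4,5]^3.
μ_θ-semistable layers: μ^(1)=7; μ^(2)=-2; μ^(3)=-3

((0, 3, 0, 0, 0); (0, 0, 0, 3, 3); (1, 1, 1, 0, 0))


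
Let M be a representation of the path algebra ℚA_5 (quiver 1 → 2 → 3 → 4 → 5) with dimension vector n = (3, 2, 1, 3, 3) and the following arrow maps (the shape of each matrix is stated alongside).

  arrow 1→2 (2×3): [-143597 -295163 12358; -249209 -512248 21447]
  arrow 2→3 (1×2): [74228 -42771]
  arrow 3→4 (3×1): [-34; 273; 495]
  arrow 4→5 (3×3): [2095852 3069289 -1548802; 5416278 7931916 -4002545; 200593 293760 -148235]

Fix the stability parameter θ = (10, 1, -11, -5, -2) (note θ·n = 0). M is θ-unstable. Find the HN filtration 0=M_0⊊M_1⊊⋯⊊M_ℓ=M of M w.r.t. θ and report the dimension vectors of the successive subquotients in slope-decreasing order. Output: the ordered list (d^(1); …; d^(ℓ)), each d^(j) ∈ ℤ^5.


Barcode: M ≅ I[1,1], I[1,2], I[1,5], I[4,5]^2. HN layers by μ_θ (5 steps, strictly decreasing):
  μ^(1)=10; μ^(2)=11/2; μ^(3)=-7/5; μ^(4)=-2; μ^(5)=-5

((1, 0, 0, 0, 0); (1, 1, 0, 0, 0); (1, 1, 1, 1, 1); (0, 0, 0, 0, 2); (0, 0, 0, 2, 0))


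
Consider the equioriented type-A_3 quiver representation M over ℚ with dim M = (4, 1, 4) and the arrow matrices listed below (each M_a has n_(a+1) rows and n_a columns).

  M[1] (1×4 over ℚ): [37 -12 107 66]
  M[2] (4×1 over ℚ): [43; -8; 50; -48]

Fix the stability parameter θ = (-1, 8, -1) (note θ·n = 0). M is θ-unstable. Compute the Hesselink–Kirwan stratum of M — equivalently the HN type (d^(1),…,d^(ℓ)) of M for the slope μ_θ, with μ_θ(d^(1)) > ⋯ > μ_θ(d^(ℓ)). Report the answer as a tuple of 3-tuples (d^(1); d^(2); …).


Via rank(M_{q-1}∘⋯∘M_p): M ≅ I[1,1]^3, I[1,3], I[3,3]^3.
μ_θ-semistable layers: μ^(1)=7/2; μ^(2)=-1

((0, 1, 1); (4, 0, 3))


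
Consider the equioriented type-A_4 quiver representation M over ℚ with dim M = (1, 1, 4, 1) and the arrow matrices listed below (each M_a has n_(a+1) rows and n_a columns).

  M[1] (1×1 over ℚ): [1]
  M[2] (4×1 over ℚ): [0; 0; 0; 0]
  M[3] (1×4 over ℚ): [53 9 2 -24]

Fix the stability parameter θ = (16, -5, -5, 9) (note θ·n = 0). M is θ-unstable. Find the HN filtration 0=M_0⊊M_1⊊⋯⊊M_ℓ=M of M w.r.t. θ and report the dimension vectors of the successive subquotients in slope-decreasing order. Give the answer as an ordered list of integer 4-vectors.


Barcode: M ≅ I[1,2], I[3,3]^3, I[3,4]. HN layers by μ_θ (3 steps, strictly decreasing):
  μ^(1)=9; μ^(2)=11/2; μ^(3)=-5

((0, 0, 0, 1); (1, 1, 0, 0); (0, 0, 4, 0))


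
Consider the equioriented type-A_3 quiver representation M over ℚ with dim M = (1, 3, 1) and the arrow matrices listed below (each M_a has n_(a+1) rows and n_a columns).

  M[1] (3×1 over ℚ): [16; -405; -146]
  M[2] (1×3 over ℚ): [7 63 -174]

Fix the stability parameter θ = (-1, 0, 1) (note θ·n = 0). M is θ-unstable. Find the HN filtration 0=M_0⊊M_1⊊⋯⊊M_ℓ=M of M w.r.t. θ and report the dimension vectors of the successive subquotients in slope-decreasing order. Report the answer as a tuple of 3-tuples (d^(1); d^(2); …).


Via rank(M_{q-1}∘⋯∘M_p): M ≅ I[1,3], I[2,2]^2.
μ_θ-semistable layers: μ^(1)=1; μ^(2)=0; μ^(3)=-1

((0, 0, 1); (0, 3, 0); (1, 0, 0))


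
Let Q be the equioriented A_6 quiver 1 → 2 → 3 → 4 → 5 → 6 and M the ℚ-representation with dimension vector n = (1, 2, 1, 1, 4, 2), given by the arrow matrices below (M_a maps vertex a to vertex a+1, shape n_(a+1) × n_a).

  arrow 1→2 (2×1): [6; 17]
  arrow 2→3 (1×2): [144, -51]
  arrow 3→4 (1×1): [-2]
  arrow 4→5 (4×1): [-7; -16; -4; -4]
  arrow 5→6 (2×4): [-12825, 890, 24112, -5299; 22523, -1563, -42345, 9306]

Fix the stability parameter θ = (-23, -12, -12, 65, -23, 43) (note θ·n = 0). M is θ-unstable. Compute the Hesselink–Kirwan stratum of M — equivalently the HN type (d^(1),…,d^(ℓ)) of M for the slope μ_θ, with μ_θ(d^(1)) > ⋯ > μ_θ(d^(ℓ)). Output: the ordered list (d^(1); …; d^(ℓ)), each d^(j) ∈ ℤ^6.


Barcode: M ≅ I[1,6], I[2,2], I[5,5]^2, I[5,6]. HN layers by μ_θ (4 steps, strictly decreasing):
  μ^(1)=43; μ^(2)=21; μ^(3)=-12; μ^(4)=-23

((0, 0, 0, 0, 0, 2); (0, 0, 0, 1, 1, 0); (0, 2, 1, 0, 0, 0); (1, 0, 0, 0, 3, 0))


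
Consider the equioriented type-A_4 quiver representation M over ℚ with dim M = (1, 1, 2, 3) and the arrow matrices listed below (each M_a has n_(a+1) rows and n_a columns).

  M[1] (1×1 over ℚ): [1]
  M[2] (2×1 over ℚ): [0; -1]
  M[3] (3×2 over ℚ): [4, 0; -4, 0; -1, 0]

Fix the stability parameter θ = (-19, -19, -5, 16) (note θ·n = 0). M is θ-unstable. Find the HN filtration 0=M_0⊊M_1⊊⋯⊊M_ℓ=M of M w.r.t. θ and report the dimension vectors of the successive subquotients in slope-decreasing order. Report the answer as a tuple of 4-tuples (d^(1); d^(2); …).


Via rank(M_{q-1}∘⋯∘M_p): M ≅ I[1,3], I[3,4], I[4,4]^2.
μ_θ-semistable layers: μ^(1)=16; μ^(2)=-5; μ^(3)=-19

((0, 0, 0, 3); (0, 0, 2, 0); (1, 1, 0, 0))


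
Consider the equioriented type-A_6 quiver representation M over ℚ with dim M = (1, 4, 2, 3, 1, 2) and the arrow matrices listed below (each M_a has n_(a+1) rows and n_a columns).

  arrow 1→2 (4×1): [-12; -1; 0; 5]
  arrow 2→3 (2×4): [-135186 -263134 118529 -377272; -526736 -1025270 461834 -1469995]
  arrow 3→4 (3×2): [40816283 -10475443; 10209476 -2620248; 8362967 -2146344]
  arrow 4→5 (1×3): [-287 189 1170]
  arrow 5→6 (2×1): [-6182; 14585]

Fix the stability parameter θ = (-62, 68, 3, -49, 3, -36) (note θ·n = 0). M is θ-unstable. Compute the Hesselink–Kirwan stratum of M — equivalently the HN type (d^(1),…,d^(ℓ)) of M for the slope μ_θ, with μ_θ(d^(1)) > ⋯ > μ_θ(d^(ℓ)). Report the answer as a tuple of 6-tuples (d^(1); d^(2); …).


Interval decomposition of M: I[1,6], I[2,2]^2, I[2,4], I[4,4], I[6,6].
HN type (ℓ=6): μ^(1)=68; μ^(2)=22/3; μ^(3)=-11/5; μ^(4)=-36; μ^(5)=-49; μ^(6)=-62

((0, 2, 0, 0, 0, 0); (0, 1, 1, 1, 0, 0); (0, 1, 1, 1, 1, 1); (0, 0, 0, 0, 0, 1); (0, 0, 0, 1, 0, 0); (1, 0, 0, 0, 0, 0))


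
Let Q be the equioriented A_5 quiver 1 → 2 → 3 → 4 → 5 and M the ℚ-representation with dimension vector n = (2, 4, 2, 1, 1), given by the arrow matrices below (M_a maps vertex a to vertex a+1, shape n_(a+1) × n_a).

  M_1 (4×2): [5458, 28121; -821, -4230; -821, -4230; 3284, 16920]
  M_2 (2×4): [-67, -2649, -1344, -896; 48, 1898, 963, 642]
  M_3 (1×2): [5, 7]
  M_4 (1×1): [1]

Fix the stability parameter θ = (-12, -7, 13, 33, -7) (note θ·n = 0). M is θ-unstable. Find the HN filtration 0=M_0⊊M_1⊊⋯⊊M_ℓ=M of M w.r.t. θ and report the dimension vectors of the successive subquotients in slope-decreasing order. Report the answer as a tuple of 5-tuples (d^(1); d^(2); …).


Via rank(M_{q-1}∘⋯∘M_p): M ≅ I[1,3], I[1,5], I[2,2]^2.
μ_θ-semistable layers: μ^(1)=13; μ^(2)=-7; μ^(3)=-12

((0, 0, 2, 1, 1); (0, 4, 0, 0, 0); (2, 0, 0, 0, 0))


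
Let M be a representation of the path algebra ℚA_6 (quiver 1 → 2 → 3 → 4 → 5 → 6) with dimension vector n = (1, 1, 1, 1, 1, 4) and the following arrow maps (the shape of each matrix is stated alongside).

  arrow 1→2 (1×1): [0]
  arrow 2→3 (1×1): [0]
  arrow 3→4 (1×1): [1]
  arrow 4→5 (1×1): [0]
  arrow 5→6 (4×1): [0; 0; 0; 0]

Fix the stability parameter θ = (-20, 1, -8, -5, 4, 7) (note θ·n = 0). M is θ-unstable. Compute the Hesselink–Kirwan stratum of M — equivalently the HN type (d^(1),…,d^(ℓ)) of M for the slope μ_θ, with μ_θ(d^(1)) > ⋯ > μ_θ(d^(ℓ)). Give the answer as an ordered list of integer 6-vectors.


Barcode: M ≅ I[1,1], I[2,2], I[3,4], I[5,5], I[6,6]^4. HN layers by μ_θ (6 steps, strictly decreasing):
  μ^(1)=7; μ^(2)=4; μ^(3)=1; μ^(4)=-5; μ^(5)=-8; μ^(6)=-20

((0, 0, 0, 0, 0, 4); (0, 0, 0, 0, 1, 0); (0, 1, 0, 0, 0, 0); (0, 0, 0, 1, 0, 0); (0, 0, 1, 0, 0, 0); (1, 0, 0, 0, 0, 0))


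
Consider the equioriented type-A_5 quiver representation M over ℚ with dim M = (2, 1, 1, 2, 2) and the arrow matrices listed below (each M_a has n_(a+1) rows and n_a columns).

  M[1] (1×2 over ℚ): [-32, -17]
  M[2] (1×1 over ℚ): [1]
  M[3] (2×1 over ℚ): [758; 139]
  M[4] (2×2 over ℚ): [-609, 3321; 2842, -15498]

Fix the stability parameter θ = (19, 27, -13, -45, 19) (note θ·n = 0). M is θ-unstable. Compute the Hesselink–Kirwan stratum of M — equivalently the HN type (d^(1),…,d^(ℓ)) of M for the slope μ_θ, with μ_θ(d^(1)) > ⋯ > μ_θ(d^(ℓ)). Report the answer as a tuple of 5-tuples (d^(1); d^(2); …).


Barcode: M ≅ I[1,1], I[1,5], I[4,4], I[5,5]. HN layers by μ_θ (3 steps, strictly decreasing):
  μ^(1)=19; μ^(2)=-3; μ^(3)=-45

((1, 0, 0, 0, 2); (1, 1, 1, 1, 0); (0, 0, 0, 1, 0))


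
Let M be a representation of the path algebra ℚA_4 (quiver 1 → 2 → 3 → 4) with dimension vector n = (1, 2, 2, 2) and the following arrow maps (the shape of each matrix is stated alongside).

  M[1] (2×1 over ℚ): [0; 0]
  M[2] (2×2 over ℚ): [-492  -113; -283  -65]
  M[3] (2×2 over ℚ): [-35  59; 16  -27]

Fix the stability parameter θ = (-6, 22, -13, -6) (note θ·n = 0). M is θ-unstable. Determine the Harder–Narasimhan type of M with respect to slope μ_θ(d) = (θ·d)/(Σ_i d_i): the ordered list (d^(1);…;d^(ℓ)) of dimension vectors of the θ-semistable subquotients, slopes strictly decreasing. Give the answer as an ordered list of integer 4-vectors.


Barcode: M ≅ I[1,1], I[2,4]^2. HN layers by μ_θ (2 steps, strictly decreasing):
  μ^(1)=1; μ^(2)=-6

((0, 2, 2, 2); (1, 0, 0, 0))


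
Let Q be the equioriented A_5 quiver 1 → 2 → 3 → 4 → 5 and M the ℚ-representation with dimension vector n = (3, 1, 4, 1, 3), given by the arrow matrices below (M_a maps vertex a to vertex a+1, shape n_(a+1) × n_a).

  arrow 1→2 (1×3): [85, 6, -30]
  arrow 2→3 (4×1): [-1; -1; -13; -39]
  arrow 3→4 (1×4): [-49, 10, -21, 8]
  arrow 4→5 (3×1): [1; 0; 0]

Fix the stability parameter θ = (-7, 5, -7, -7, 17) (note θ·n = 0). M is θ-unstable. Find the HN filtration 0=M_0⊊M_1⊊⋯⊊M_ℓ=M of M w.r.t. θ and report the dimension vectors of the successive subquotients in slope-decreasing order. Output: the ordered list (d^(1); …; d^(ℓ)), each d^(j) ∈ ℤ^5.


Interval decomposition of M: I[1,1]^2, I[1,3], I[3,3]^2, I[3,5], I[5,5]^2.
HN type (ℓ=3): μ^(1)=17; μ^(2)=-1; μ^(3)=-7

((0, 0, 0, 0, 3); (0, 1, 1, 0, 0); (3, 0, 3, 1, 0))


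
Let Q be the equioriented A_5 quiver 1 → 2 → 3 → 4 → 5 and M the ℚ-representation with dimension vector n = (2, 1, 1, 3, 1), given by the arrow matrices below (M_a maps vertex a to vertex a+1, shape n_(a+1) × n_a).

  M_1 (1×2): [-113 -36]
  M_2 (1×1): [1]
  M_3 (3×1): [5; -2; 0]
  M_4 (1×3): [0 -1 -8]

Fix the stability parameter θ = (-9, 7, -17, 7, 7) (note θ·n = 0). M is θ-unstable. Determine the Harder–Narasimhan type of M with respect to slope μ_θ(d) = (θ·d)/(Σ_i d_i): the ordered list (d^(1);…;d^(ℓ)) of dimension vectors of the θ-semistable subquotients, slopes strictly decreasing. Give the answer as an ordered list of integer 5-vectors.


Barcode: M ≅ I[1,1], I[1,5], I[4,4]^2. HN layers by μ_θ (3 steps, strictly decreasing):
  μ^(1)=7; μ^(2)=-5; μ^(3)=-9

((0, 0, 0, 3, 1); (0, 1, 1, 0, 0); (2, 0, 0, 0, 0))


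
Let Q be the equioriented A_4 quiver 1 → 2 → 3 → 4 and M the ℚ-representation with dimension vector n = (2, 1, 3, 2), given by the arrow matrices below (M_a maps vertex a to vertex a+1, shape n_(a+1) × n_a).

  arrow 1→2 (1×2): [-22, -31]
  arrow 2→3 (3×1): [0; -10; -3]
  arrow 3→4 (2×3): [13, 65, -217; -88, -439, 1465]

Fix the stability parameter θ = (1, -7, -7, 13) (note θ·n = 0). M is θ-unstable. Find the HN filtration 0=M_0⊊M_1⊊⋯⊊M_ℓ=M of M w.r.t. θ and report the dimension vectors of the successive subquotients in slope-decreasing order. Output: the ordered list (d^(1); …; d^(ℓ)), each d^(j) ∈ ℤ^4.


Interval decomposition of M: I[1,1], I[1,4], I[3,3], I[3,4].
HN type (ℓ=4): μ^(1)=13; μ^(2)=1; μ^(3)=-13/3; μ^(4)=-7

((0, 0, 0, 2); (1, 0, 0, 0); (1, 1, 1, 0); (0, 0, 2, 0))


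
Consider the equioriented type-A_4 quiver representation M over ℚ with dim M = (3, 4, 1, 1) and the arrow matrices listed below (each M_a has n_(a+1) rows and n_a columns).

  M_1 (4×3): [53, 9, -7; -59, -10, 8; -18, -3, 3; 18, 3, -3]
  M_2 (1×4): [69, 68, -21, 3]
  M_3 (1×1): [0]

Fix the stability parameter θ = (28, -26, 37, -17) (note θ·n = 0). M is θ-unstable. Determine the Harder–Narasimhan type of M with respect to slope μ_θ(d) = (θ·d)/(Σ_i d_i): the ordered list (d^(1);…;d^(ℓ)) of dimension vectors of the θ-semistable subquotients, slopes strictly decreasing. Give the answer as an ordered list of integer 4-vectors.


Via rank(M_{q-1}∘⋯∘M_p): M ≅ I[1,1], I[1,2], I[1,3], I[2,2]^2, I[4,4].
μ_θ-semistable layers: μ^(1)=37; μ^(2)=28; μ^(3)=1; μ^(4)=-17; μ^(5)=-26

((0, 0, 1, 0); (1, 0, 0, 0); (2, 2, 0, 0); (0, 0, 0, 1); (0, 2, 0, 0))


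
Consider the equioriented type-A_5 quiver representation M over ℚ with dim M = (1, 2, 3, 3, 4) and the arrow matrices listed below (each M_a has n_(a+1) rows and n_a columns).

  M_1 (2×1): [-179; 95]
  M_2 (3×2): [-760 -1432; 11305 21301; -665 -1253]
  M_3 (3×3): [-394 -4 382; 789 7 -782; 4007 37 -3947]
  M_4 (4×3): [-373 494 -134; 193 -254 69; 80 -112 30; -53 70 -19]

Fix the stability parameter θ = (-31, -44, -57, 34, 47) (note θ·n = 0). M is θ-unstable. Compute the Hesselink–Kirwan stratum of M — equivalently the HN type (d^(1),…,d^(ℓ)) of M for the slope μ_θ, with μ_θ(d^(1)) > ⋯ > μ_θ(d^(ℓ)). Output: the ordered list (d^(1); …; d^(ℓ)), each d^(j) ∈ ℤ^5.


Via rank(M_{q-1}∘⋯∘M_p): M ≅ I[1,2], I[2,4], I[3,5]^2, I[5,5]^2.
μ_θ-semistable layers: μ^(1)=47; μ^(2)=34; μ^(3)=-75/2; μ^(4)=-101/2; μ^(5)=-57

((0, 0, 0, 0, 4); (0, 0, 0, 3, 0); (1, 1, 0, 0, 0); (0, 1, 1, 0, 0); (0, 0, 2, 0, 0))


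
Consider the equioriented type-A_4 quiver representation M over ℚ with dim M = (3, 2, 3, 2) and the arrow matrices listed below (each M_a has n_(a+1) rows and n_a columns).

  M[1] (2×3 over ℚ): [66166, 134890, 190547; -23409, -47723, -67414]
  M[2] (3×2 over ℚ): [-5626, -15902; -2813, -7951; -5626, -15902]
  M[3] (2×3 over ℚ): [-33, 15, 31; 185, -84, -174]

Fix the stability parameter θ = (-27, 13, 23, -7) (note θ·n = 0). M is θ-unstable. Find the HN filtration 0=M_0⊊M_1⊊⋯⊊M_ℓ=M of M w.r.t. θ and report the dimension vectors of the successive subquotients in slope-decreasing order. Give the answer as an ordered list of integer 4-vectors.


Interval decomposition of M: I[1,1], I[1,2], I[1,4], I[3,3], I[3,4].
HN type (ℓ=5): μ^(1)=23; μ^(2)=13; μ^(3)=29/3; μ^(4)=8; μ^(5)=-27

((0, 0, 1, 0); (0, 1, 0, 0); (0, 1, 1, 1); (0, 0, 1, 1); (3, 0, 0, 0))


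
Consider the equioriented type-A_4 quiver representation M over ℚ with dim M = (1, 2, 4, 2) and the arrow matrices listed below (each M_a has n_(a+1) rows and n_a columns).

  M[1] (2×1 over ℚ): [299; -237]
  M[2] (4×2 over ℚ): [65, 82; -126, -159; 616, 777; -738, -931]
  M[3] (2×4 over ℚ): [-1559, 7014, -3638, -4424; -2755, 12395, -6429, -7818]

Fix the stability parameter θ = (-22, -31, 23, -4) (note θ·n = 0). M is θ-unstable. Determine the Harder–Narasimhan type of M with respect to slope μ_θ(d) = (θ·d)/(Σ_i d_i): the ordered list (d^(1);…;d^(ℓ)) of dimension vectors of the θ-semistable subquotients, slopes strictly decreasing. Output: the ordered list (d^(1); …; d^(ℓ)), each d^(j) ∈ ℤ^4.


Barcode: M ≅ I[1,4], I[2,3], I[3,3], I[3,4]. HN layers by μ_θ (4 steps, strictly decreasing):
  μ^(1)=23; μ^(2)=19/2; μ^(3)=-53/2; μ^(4)=-31

((0, 0, 2, 0); (0, 0, 2, 2); (1, 1, 0, 0); (0, 1, 0, 0))


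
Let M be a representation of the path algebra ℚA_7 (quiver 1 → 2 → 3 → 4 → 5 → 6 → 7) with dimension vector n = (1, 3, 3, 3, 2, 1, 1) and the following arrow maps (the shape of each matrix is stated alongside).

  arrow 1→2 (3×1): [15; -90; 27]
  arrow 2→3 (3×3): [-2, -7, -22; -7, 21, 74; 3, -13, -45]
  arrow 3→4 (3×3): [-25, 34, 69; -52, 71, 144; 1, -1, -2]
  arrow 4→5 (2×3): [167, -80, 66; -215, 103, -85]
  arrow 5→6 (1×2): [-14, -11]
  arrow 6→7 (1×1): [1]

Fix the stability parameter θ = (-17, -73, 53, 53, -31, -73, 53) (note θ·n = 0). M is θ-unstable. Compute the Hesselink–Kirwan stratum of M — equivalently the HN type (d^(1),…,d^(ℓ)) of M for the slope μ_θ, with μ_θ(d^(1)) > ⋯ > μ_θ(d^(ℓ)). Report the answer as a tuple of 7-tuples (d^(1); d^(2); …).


Via rank(M_{q-1}∘⋯∘M_p): M ≅ I[1,7], I[2,4], I[2,5].
μ_θ-semistable layers: μ^(1)=53; μ^(2)=25; μ^(3)=1/2; μ^(4)=-45; μ^(5)=-73

((0, 0, 1, 1, 0, 0, 1); (0, 0, 1, 1, 1, 0, 0); (0, 0, 1, 1, 1, 1, 0); (1, 1, 0, 0, 0, 0, 0); (0, 2, 0, 0, 0, 0, 0))


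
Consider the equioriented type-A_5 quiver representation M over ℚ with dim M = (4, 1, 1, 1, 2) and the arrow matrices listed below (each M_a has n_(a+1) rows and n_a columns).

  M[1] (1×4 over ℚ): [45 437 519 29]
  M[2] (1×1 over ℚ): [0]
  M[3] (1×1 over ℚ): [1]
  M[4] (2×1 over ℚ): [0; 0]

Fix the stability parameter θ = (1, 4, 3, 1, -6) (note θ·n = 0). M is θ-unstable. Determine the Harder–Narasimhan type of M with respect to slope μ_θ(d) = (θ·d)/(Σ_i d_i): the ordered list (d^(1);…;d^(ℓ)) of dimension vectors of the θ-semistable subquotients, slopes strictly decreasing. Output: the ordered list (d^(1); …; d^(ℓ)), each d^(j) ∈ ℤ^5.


Via rank(M_{q-1}∘⋯∘M_p): M ≅ I[1,1]^3, I[1,2], I[3,4], I[5,5]^2.
μ_θ-semistable layers: μ^(1)=4; μ^(2)=2; μ^(3)=1; μ^(4)=-6

((0, 1, 0, 0, 0); (0, 0, 1, 1, 0); (4, 0, 0, 0, 0); (0, 0, 0, 0, 2))


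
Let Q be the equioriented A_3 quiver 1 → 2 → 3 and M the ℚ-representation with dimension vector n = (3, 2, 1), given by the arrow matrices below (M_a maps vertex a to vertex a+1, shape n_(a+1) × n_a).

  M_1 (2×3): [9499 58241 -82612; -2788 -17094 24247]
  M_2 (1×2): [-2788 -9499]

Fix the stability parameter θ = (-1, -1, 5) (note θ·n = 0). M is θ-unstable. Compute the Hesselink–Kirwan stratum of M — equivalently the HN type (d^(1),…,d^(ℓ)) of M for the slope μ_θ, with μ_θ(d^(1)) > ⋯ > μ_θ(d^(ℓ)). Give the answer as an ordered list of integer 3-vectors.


Interval decomposition of M: I[1,1], I[1,2], I[1,3].
HN type (ℓ=2): μ^(1)=5; μ^(2)=-1

((0, 0, 1); (3, 2, 0))


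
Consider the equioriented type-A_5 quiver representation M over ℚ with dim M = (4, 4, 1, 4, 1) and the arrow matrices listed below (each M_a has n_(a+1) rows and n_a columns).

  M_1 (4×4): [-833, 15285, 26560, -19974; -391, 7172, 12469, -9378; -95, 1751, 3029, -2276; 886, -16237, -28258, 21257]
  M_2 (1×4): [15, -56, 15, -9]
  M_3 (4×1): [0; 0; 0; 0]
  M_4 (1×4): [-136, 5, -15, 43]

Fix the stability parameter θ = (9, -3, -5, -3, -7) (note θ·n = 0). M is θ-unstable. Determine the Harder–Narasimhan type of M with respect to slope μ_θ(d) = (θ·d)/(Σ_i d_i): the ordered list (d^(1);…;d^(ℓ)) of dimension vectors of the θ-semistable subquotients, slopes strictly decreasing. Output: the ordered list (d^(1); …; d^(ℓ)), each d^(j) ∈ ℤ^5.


Interval decomposition of M: I[1,2]^3, I[1,3], I[4,4]^3, I[4,5].
HN type (ℓ=4): μ^(1)=3; μ^(2)=1/3; μ^(3)=-3; μ^(4)=-5

((3, 3, 0, 0, 0); (1, 1, 1, 0, 0); (0, 0, 0, 3, 0); (0, 0, 0, 1, 1))


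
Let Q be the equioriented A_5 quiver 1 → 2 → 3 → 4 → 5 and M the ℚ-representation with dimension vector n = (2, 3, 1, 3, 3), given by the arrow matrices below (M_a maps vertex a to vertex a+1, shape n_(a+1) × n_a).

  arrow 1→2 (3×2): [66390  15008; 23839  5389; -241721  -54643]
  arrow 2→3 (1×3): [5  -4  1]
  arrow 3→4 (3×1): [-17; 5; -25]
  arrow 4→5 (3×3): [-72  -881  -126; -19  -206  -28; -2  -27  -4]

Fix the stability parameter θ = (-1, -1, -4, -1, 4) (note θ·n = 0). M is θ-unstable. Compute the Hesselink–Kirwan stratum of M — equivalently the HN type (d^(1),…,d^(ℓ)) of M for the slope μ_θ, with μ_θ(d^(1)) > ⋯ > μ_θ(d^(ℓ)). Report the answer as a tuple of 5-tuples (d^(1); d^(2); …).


Via rank(M_{q-1}∘⋯∘M_p): M ≅ I[1,2], I[1,5], I[2,2], I[4,5]^2.
μ_θ-semistable layers: μ^(1)=4; μ^(2)=-1; μ^(3)=-2

((0, 0, 0, 0, 3); (1, 2, 0, 3, 0); (1, 1, 1, 0, 0))


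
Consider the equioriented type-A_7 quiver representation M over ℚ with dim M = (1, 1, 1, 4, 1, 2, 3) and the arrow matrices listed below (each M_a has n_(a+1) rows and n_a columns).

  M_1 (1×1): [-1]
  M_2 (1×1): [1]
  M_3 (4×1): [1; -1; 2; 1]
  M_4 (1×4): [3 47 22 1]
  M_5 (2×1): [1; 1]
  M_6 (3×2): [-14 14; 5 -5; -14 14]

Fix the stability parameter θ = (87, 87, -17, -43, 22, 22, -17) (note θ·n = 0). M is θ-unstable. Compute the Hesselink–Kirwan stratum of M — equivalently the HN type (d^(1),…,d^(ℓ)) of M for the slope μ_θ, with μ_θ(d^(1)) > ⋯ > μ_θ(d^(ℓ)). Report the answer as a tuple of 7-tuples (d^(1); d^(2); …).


Barcode: M ≅ I[1,6], I[4,4]^3, I[6,7], I[7,7]^2. HN layers by μ_θ (4 steps, strictly decreasing):
  μ^(1)=79/3; μ^(2)=5/2; μ^(3)=-17; μ^(4)=-43

((1, 1, 1, 1, 1, 1, 0); (0, 0, 0, 0, 0, 1, 1); (0, 0, 0, 0, 0, 0, 2); (0, 0, 0, 3, 0, 0, 0))


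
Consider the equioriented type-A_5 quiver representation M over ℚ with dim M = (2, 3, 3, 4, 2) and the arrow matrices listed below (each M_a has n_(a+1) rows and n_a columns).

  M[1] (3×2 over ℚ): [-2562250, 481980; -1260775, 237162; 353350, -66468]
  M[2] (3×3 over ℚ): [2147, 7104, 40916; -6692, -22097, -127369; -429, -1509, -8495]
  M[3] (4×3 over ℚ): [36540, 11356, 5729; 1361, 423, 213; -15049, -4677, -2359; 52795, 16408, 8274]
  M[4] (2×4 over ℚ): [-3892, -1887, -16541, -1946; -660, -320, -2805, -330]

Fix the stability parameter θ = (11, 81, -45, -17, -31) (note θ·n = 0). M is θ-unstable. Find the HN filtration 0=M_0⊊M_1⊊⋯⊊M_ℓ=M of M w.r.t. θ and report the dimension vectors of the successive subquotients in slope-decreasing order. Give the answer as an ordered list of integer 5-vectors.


Interval decomposition of M: I[1,1], I[1,4], I[2,4], I[2,5], I[4,5].
HN type (ℓ=5): μ^(1)=11; μ^(2)=15/2; μ^(3)=19/3; μ^(4)=-3; μ^(5)=-24

((1, 0, 0, 0, 0); (1, 1, 1, 1, 0); (0, 1, 1, 1, 0); (0, 1, 1, 1, 1); (0, 0, 0, 1, 1))


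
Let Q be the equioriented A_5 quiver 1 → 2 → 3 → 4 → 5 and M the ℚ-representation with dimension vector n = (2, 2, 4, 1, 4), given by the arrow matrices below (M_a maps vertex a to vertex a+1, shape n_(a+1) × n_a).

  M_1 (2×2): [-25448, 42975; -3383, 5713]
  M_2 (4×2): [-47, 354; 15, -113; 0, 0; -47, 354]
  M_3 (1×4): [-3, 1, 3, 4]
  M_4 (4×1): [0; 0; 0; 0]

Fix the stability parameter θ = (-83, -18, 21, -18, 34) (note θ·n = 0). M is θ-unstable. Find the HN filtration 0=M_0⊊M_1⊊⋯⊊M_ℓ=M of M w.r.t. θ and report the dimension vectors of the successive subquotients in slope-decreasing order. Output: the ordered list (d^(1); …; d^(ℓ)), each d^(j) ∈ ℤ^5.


Via rank(M_{q-1}∘⋯∘M_p): M ≅ I[1,3], I[1,4], I[3,3]^2, I[5,5]^4.
μ_θ-semistable layers: μ^(1)=34; μ^(2)=21; μ^(3)=3/2; μ^(4)=-18; μ^(5)=-83

((0, 0, 0, 0, 4); (0, 0, 3, 0, 0); (0, 0, 1, 1, 0); (0, 2, 0, 0, 0); (2, 0, 0, 0, 0))


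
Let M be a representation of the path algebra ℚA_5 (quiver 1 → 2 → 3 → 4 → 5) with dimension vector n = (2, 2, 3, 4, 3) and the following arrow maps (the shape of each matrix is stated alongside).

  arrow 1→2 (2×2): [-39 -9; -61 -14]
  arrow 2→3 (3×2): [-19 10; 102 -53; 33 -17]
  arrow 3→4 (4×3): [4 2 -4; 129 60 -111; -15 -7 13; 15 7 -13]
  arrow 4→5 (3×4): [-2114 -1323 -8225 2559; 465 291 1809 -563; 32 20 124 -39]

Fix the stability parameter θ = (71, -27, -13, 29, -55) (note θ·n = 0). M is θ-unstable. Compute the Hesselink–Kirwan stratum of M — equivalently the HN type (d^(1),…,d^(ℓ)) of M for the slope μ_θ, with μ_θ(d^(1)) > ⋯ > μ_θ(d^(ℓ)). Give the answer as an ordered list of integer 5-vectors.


Barcode: M ≅ I[1,3], I[1,5], I[3,5], I[4,4], I[4,5]. HN layers by μ_θ (4 steps, strictly decreasing):
  μ^(1)=29; μ^(2)=31/3; μ^(3)=1; μ^(4)=-13

((0, 0, 0, 1, 0); (1, 1, 1, 0, 0); (1, 1, 1, 1, 1); (0, 0, 1, 2, 2))


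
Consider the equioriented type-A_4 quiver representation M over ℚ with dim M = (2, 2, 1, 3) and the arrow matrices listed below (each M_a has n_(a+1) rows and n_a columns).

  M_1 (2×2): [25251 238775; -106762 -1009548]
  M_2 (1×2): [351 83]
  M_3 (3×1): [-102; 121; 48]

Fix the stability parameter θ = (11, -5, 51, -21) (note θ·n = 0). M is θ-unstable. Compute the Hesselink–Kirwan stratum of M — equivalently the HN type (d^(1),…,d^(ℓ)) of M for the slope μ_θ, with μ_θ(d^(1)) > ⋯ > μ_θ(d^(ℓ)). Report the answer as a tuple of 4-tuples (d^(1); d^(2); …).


Via rank(M_{q-1}∘⋯∘M_p): M ≅ I[1,2], I[1,4], I[4,4]^2.
μ_θ-semistable layers: μ^(1)=15; μ^(2)=3; μ^(3)=-21

((0, 0, 1, 1); (2, 2, 0, 0); (0, 0, 0, 2))


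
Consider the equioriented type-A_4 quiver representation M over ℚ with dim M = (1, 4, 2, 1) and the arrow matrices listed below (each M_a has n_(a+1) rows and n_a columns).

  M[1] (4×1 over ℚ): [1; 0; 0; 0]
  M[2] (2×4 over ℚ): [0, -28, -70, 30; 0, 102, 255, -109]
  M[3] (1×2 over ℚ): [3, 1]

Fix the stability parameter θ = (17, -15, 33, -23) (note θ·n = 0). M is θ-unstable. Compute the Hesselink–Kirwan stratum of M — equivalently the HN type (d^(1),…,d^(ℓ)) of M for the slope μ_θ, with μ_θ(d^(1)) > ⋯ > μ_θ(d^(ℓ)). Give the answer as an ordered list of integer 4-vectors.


Interval decomposition of M: I[1,2], I[2,2], I[2,3], I[2,4].
HN type (ℓ=4): μ^(1)=33; μ^(2)=5; μ^(3)=1; μ^(4)=-15

((0, 0, 1, 0); (0, 0, 1, 1); (1, 1, 0, 0); (0, 3, 0, 0))


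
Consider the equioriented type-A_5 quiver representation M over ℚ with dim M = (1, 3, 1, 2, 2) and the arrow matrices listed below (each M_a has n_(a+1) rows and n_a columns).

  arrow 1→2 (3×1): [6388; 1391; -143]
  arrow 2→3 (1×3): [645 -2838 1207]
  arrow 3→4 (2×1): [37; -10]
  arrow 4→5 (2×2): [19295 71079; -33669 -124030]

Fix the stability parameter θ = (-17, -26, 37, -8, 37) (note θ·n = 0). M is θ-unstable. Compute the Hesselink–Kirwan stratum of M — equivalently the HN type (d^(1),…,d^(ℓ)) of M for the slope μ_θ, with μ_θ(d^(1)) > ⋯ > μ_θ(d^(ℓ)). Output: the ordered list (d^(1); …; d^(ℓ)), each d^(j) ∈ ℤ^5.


Interval decomposition of M: I[1,5], I[2,2]^2, I[4,5].
HN type (ℓ=5): μ^(1)=37; μ^(2)=29/2; μ^(3)=-8; μ^(4)=-43/2; μ^(5)=-26

((0, 0, 0, 0, 2); (0, 0, 1, 1, 0); (0, 0, 0, 1, 0); (1, 1, 0, 0, 0); (0, 2, 0, 0, 0))


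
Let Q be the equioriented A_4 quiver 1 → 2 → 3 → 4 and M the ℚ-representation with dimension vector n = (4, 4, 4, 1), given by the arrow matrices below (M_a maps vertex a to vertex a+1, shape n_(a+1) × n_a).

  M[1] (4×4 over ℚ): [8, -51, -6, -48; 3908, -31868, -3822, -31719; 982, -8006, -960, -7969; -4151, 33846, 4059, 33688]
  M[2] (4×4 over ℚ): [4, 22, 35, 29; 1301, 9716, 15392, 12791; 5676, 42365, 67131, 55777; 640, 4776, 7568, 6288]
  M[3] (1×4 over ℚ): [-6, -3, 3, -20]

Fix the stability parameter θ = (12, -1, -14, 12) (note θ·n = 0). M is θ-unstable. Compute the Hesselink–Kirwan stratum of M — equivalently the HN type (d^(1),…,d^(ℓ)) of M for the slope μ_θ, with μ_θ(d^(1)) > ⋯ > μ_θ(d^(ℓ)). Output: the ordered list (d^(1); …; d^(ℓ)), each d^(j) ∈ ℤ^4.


Barcode: M ≅ I[1,1], I[1,3]^2, I[1,4], I[2,2], I[3,3]. HN layers by μ_θ (3 steps, strictly decreasing):
  μ^(1)=12; μ^(2)=-1; μ^(3)=-14

((1, 0, 0, 1); (3, 4, 3, 0); (0, 0, 1, 0))
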